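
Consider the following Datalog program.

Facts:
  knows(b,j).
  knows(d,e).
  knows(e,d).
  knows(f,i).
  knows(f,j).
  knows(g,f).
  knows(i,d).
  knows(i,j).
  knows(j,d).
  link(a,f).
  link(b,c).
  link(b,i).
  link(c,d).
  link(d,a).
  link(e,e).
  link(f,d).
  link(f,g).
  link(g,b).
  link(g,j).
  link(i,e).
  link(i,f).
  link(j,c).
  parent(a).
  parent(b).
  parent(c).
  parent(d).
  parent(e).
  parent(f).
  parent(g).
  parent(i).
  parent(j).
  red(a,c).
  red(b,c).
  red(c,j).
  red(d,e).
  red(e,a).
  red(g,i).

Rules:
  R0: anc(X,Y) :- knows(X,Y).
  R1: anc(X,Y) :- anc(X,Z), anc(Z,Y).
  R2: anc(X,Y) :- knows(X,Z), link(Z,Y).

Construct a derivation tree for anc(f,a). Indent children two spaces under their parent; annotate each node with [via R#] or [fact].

round 1: derive anc(b,j) via R0 from knows(b,j)
round 1: derive anc(d,e) via R0 from knows(d,e)
round 1: derive anc(e,d) via R0 from knows(e,d)
round 1: derive anc(f,i) via R0 from knows(f,i)
round 1: derive anc(f,j) via R0 from knows(f,j)
round 1: derive anc(g,f) via R0 from knows(g,f)
round 1: derive anc(i,d) via R0 from knows(i,d)
round 1: derive anc(i,j) via R0 from knows(i,j)
round 1: derive anc(j,d) via R0 from knows(j,d)
round 1: derive anc(b,c) via R2 from knows(b,j), link(j,c)
round 1: derive anc(e,a) via R2 from knows(e,d), link(d,a)
round 1: derive anc(f,c) via R2 from knows(f,j), link(j,c)
round 1: derive anc(f,e) via R2 from knows(f,i), link(i,e)
round 1: derive anc(f,f) via R2 from knows(f,i), link(i,f)
round 1: derive anc(g,d) via R2 from knows(g,f), link(f,d)
round 1: derive anc(g,g) via R2 from knows(g,f), link(f,g)
round 1: derive anc(i,a) via R2 from knows(i,d), link(d,a)
round 1: derive anc(i,c) via R2 from knows(i,j), link(j,c)
round 1: derive anc(j,a) via R2 from knows(j,d), link(d,a)
round 2: derive anc(b,a) via R1 from anc(b,j), anc(j,a)
round 2: derive anc(b,d) via R1 from anc(b,j), anc(j,d)
round 2: derive anc(d,a) via R1 from anc(d,e), anc(e,a)
round 2: derive anc(d,d) via R1 from anc(d,e), anc(e,d)
round 2: derive anc(e,e) via R1 from anc(e,d), anc(d,e)
round 2: derive anc(f,a) via R1 from anc(f,e), anc(e,a)
round 2: derive anc(f,d) via R1 from anc(f,e), anc(e,d)
round 2: derive anc(g,c) via R1 from anc(g,f), anc(f,c)
round 2: derive anc(g,e) via R1 from anc(g,d), anc(d,e)
round 2: derive anc(g,i) via R1 from anc(g,f), anc(f,i)
round 2: derive anc(g,j) via R1 from anc(g,f), anc(f,j)
round 2: derive anc(i,e) via R1 from anc(i,d), anc(d,e)
round 2: derive anc(j,e) via R1 from anc(j,d), anc(d,e)
round 3: derive anc(b,e) via R1 from anc(b,d), anc(d,e)
round 3: derive anc(g,a) via R1 from anc(g,d), anc(d,a)

anc(f,a)  [via R1]
  anc(f,e)  [via R2]
    knows(f,i)  [fact]
    link(i,e)  [fact]
  anc(e,a)  [via R2]
    knows(e,d)  [fact]
    link(d,a)  [fact]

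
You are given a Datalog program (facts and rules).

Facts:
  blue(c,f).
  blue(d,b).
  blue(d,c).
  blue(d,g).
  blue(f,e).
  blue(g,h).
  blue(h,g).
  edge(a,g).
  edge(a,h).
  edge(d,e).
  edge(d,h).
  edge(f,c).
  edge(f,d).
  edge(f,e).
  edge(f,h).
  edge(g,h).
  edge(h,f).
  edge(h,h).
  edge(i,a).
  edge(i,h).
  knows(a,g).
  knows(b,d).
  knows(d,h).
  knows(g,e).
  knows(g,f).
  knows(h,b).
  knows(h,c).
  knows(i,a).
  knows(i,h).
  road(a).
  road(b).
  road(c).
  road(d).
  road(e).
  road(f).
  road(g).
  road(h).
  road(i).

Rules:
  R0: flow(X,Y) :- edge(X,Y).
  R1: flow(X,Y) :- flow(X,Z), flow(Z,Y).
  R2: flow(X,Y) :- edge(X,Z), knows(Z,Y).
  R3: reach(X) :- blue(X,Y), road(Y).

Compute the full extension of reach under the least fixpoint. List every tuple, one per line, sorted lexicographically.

round 1: derive reach(c) via R3 from blue(c,f), road(f)
round 1: derive reach(d) via R3 from blue(d,b), road(b)
round 1: derive reach(f) via R3 from blue(f,e), road(e)
round 1: derive reach(g) via R3 from blue(g,h), road(h)
round 1: derive reach(h) via R3 from blue(h,g), road(g)

reach(c)
reach(d)
reach(f)
reach(g)
reach(h)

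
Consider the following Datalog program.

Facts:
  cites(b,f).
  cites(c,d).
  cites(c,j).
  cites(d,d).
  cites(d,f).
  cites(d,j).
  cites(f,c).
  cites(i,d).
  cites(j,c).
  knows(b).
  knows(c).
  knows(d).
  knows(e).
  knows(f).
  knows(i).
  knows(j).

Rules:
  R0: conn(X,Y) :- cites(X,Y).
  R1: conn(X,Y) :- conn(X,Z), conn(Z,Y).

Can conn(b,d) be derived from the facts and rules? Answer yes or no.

round 1: derive conn(b,f) via R0 from cites(b,f)
round 1: derive conn(c,d) via R0 from cites(c,d)
round 1: derive conn(c,j) via R0 from cites(c,j)
round 1: derive conn(d,d) via R0 from cites(d,d)
round 1: derive conn(d,f) via R0 from cites(d,f)
round 1: derive conn(d,j) via R0 from cites(d,j)
round 1: derive conn(f,c) via R0 from cites(f,c)
round 1: derive conn(i,d) via R0 from cites(i,d)
round 1: derive conn(j,c) via R0 from cites(j,c)
round 2: derive conn(b,c) via R1 from conn(b,f), conn(f,c)
round 2: derive conn(c,c) via R1 from conn(c,j), conn(j,c)
round 2: derive conn(c,f) via R1 from conn(c,d), conn(d,f)
round 2: derive conn(d,c) via R1 from conn(d,f), conn(f,c)
round 2: derive conn(f,d) via R1 from conn(f,c), conn(c,d)
round 2: derive conn(f,j) via R1 from conn(f,c), conn(c,j)
round 2: derive conn(i,f) via R1 from conn(i,d), conn(d,f)
round 2: derive conn(i,j) via R1 from conn(i,d), conn(d,j)
round 2: derive conn(j,d) via R1 from conn(j,c), conn(c,d)
round 2: derive conn(j,j) via R1 from conn(j,c), conn(c,j)
round 3: derive conn(b,d) via R1 from conn(b,c), conn(c,d)
round 3: derive conn(b,j) via R1 from conn(b,c), conn(c,j)
round 3: derive conn(f,f) via R1 from conn(f,c), conn(c,f)
round 3: derive conn(i,c) via R1 from conn(i,d), conn(d,c)
round 3: derive conn(j,f) via R1 from conn(j,c), conn(c,f)

yes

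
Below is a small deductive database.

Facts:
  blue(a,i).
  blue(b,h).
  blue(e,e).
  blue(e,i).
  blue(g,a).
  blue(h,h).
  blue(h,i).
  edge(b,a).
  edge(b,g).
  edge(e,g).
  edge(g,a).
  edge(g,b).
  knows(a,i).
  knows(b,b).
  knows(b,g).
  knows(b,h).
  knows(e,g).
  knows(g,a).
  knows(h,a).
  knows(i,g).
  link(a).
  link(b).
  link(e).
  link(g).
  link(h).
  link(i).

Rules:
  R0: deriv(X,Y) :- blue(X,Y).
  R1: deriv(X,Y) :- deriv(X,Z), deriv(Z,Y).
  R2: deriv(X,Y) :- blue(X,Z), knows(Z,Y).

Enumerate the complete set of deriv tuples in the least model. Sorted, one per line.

deriv(a,a)
deriv(a,g)
deriv(a,i)
deriv(b,a)
deriv(b,g)
deriv(b,h)
deriv(b,i)
deriv(e,a)
deriv(e,e)
deriv(e,g)
deriv(e,i)
deriv(g,a)
deriv(g,g)
deriv(g,i)
deriv(h,a)
deriv(h,g)
deriv(h,h)
deriv(h,i)

round 1: derive deriv(a,i) via R0 from blue(a,i)
round 1: derive deriv(b,h) via R0 from blue(b,h)
round 1: derive deriv(e,e) via R0 from blue(e,e)
round 1: derive deriv(e,i) via R0 from blue(e,i)
round 1: derive deriv(g,a) via R0 from blue(g,a)
round 1: derive deriv(h,h) via R0 from blue(h,h)
round 1: derive deriv(h,i) via R0 from blue(h,i)
round 1: derive deriv(a,g) via R2 from blue(a,i), knows(i,g)
round 1: derive deriv(b,a) via R2 from blue(b,h), knows(h,a)
round 1: derive deriv(e,g) via R2 from blue(e,e), knows(e,g)
round 1: derive deriv(g,i) via R2 from blue(g,a), knows(a,i)
round 1: derive deriv(h,a) via R2 from blue(h,h), knows(h,a)
round 1: derive deriv(h,g) via R2 from blue(h,i), knows(i,g)
round 2: derive deriv(a,a) via R1 from deriv(a,g), deriv(g,a)
round 2: derive deriv(b,g) via R1 from deriv(b,a), deriv(a,g)
round 2: derive deriv(b,i) via R1 from deriv(b,a), deriv(a,i)
round 2: derive deriv(e,a) via R1 from deriv(e,g), deriv(g,a)
round 2: derive deriv(g,g) via R1 from deriv(g,a), deriv(a,g)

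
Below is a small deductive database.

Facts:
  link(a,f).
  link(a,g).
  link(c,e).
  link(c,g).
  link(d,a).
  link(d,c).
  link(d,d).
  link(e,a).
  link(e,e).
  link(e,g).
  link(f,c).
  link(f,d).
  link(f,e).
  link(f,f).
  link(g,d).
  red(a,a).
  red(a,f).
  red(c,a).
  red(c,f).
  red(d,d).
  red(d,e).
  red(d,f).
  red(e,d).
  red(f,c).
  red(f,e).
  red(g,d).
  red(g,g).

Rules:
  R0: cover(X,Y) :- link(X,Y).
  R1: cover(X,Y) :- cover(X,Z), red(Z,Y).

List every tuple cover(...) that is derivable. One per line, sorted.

cover(a,a)
cover(a,c)
cover(a,d)
cover(a,e)
cover(a,f)
cover(a,g)
cover(c,a)
cover(c,c)
cover(c,d)
cover(c,e)
cover(c,f)
cover(c,g)
cover(d,a)
cover(d,c)
cover(d,d)
cover(d,e)
cover(d,f)
cover(e,a)
cover(e,c)
cover(e,d)
cover(e,e)
cover(e,f)
cover(e,g)
cover(f,a)
cover(f,c)
cover(f,d)
cover(f,e)
cover(f,f)
cover(g,a)
cover(g,c)
cover(g,d)
cover(g,e)
cover(g,f)

round 1: derive cover(a,f) via R0 from link(a,f)
round 1: derive cover(a,g) via R0 from link(a,g)
round 1: derive cover(c,e) via R0 from link(c,e)
round 1: derive cover(c,g) via R0 from link(c,g)
round 1: derive cover(d,a) via R0 from link(d,a)
round 1: derive cover(d,c) via R0 from link(d,c)
round 1: derive cover(d,d) via R0 from link(d,d)
round 1: derive cover(e,a) via R0 from link(e,a)
round 1: derive cover(e,e) via R0 from link(e,e)
round 1: derive cover(e,g) via R0 from link(e,g)
round 1: derive cover(f,c) via R0 from link(f,c)
round 1: derive cover(f,d) via R0 from link(f,d)
round 1: derive cover(f,e) via R0 from link(f,e)
round 1: derive cover(f,f) via R0 from link(f,f)
round 1: derive cover(g,d) via R0 from link(g,d)
round 2: derive cover(a,c) via R1 from cover(a,f), red(f,c)
round 2: derive cover(a,d) via R1 from cover(a,g), red(g,d)
round 2: derive cover(a,e) via R1 from cover(a,f), red(f,e)
round 2: derive cover(c,d) via R1 from cover(c,e), red(e,d)
round 2: derive cover(d,e) via R1 from cover(d,d), red(d,e)
round 2: derive cover(d,f) via R1 from cover(d,a), red(a,f)
round 2: derive cover(e,d) via R1 from cover(e,e), red(e,d)
round 2: derive cover(e,f) via R1 from cover(e,a), red(a,f)
round 2: derive cover(f,a) via R1 from cover(f,c), red(c,a)
round 2: derive cover(g,e) via R1 from cover(g,d), red(d,e)
round 2: derive cover(g,f) via R1 from cover(g,d), red(d,f)
round 3: derive cover(a,a) via R1 from cover(a,c), red(c,a)
round 3: derive cover(c,f) via R1 from cover(c,d), red(d,f)
round 3: derive cover(e,c) via R1 from cover(e,f), red(f,c)
round 3: derive cover(g,c) via R1 from cover(g,f), red(f,c)
round 4: derive cover(c,c) via R1 from cover(c,f), red(f,c)
round 4: derive cover(g,a) via R1 from cover(g,c), red(c,a)
round 5: derive cover(c,a) via R1 from cover(c,c), red(c,a)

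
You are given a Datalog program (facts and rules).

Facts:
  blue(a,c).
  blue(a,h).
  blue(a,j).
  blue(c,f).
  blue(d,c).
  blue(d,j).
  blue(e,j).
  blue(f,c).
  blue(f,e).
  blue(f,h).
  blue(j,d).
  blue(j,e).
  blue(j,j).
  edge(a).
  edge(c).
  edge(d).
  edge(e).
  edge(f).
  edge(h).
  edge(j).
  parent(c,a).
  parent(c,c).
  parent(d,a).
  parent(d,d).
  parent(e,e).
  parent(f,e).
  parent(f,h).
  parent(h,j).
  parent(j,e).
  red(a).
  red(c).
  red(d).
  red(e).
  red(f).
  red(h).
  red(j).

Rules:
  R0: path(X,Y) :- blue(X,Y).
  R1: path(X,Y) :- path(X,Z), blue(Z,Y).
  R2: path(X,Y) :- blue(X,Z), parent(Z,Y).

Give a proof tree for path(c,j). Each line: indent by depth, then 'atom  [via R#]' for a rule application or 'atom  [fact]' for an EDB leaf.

round 1: derive path(a,c) via R0 from blue(a,c)
round 1: derive path(a,h) via R0 from blue(a,h)
round 1: derive path(a,j) via R0 from blue(a,j)
round 1: derive path(c,f) via R0 from blue(c,f)
round 1: derive path(d,c) via R0 from blue(d,c)
round 1: derive path(d,j) via R0 from blue(d,j)
round 1: derive path(e,j) via R0 from blue(e,j)
round 1: derive path(f,c) via R0 from blue(f,c)
round 1: derive path(f,e) via R0 from blue(f,e)
round 1: derive path(f,h) via R0 from blue(f,h)
round 1: derive path(j,d) via R0 from blue(j,d)
round 1: derive path(j,e) via R0 from blue(j,e)
round 1: derive path(j,j) via R0 from blue(j,j)
round 1: derive path(a,a) via R2 from blue(a,c), parent(c,a)
round 1: derive path(a,e) via R2 from blue(a,j), parent(j,e)
round 1: derive path(c,e) via R2 from blue(c,f), parent(f,e)
round 1: derive path(c,h) via R2 from blue(c,f), parent(f,h)
round 1: derive path(d,a) via R2 from blue(d,c), parent(c,a)
round 1: derive path(d,e) via R2 from blue(d,j), parent(j,e)
round 1: derive path(e,e) via R2 from blue(e,j), parent(j,e)
round 1: derive path(f,a) via R2 from blue(f,c), parent(c,a)
round 1: derive path(f,j) via R2 from blue(f,h), parent(h,j)
round 1: derive path(j,a) via R2 from blue(j,d), parent(d,a)
round 2: derive path(a,d) via R1 from path(a,j), blue(j,d)
round 2: derive path(a,f) via R1 from path(a,c), blue(c,f)
round 2: derive path(c,c) via R1 from path(c,f), blue(f,c)
round 2: derive path(c,j) via R1 from path(c,e), blue(e,j)
round 2: derive path(d,d) via R1 from path(d,j), blue(j,d)
round 2: derive path(d,f) via R1 from path(d,c), blue(c,f)
round 2: derive path(d,h) via R1 from path(d,a), blue(a,h)
round 2: derive path(e,d) via R1 from path(e,j), blue(j,d)
round 2: derive path(f,d) via R1 from path(f,j), blue(j,d)
round 2: derive path(f,f) via R1 from path(f,c), blue(c,f)
round 2: derive path(j,c) via R1 from path(j,a), blue(a,c)
round 2: derive path(j,h) via R1 from path(j,a), blue(a,h)
round 3: derive path(c,d) via R1 from path(c,j), blue(j,d)
round 3: derive path(e,c) via R1 from path(e,d), blue(d,c)
round 3: derive path(j,f) via R1 from path(j,c), blue(c,f)
round 4: derive path(e,f) via R1 from path(e,c), blue(c,f)
round 5: derive path(e,h) via R1 from path(e,f), blue(f,h)

path(c,j)  [via R1]
  path(c,e)  [via R2]
    blue(c,f)  [fact]
    parent(f,e)  [fact]
  blue(e,j)  [fact]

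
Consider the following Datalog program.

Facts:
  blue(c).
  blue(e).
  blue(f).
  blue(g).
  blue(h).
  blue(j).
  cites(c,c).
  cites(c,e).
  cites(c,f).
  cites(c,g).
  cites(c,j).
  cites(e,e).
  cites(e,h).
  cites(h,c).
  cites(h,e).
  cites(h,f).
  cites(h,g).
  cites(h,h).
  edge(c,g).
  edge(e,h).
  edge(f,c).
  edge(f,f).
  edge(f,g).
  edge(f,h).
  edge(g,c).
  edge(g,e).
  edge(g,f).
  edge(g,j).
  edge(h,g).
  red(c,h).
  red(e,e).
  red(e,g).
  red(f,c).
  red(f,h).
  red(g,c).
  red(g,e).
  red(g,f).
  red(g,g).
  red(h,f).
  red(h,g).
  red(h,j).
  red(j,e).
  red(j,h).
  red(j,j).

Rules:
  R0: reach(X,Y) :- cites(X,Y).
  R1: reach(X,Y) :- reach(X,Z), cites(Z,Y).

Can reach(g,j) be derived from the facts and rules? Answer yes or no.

round 1: derive reach(c,c) via R0 from cites(c,c)
round 1: derive reach(c,e) via R0 from cites(c,e)
round 1: derive reach(c,f) via R0 from cites(c,f)
round 1: derive reach(c,g) via R0 from cites(c,g)
round 1: derive reach(c,j) via R0 from cites(c,j)
round 1: derive reach(e,e) via R0 from cites(e,e)
round 1: derive reach(e,h) via R0 from cites(e,h)
round 1: derive reach(h,c) via R0 from cites(h,c)
round 1: derive reach(h,e) via R0 from cites(h,e)
round 1: derive reach(h,f) via R0 from cites(h,f)
round 1: derive reach(h,g) via R0 from cites(h,g)
round 1: derive reach(h,h) via R0 from cites(h,h)
round 2: derive reach(c,h) via R1 from reach(c,e), cites(e,h)
round 2: derive reach(e,c) via R1 from reach(e,h), cites(h,c)
round 2: derive reach(e,f) via R1 from reach(e,h), cites(h,f)
round 2: derive reach(e,g) via R1 from reach(e,h), cites(h,g)
round 2: derive reach(h,j) via R1 from reach(h,c), cites(c,j)
round 3: derive reach(e,j) via R1 from reach(e,c), cites(c,j)

no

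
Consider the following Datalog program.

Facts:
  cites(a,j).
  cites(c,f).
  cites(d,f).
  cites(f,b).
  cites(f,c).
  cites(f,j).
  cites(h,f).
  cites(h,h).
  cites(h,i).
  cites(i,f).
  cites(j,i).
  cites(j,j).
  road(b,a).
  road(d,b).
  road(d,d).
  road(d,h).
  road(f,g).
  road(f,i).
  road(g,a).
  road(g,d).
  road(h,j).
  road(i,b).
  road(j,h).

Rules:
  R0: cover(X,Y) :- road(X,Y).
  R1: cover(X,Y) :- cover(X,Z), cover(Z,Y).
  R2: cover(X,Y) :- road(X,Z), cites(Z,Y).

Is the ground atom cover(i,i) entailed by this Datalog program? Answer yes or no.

yes

round 1: derive cover(b,a) via R0 from road(b,a)
round 1: derive cover(d,b) via R0 from road(d,b)
round 1: derive cover(d,d) via R0 from road(d,d)
round 1: derive cover(d,h) via R0 from road(d,h)
round 1: derive cover(f,g) via R0 from road(f,g)
round 1: derive cover(f,i) via R0 from road(f,i)
round 1: derive cover(g,a) via R0 from road(g,a)
round 1: derive cover(g,d) via R0 from road(g,d)
round 1: derive cover(h,j) via R0 from road(h,j)
round 1: derive cover(i,b) via R0 from road(i,b)
round 1: derive cover(j,h) via R0 from road(j,h)
round 1: derive cover(b,j) via R2 from road(b,a), cites(a,j)
round 1: derive cover(d,f) via R2 from road(d,d), cites(d,f)
round 1: derive cover(d,i) via R2 from road(d,h), cites(h,i)
round 1: derive cover(f,f) via R2 from road(f,i), cites(i,f)
round 1: derive cover(g,f) via R2 from road(g,d), cites(d,f)
round 1: derive cover(g,j) via R2 from road(g,a), cites(a,j)
round 1: derive cover(h,i) via R2 from road(h,j), cites(j,i)
round 1: derive cover(j,f) via R2 from road(j,h), cites(h,f)
round 1: derive cover(j,i) via R2 from road(j,h), cites(h,i)
round 2: derive cover(b,f) via R1 from cover(b,j), cover(j,f)
round 2: derive cover(b,h) via R1 from cover(b,j), cover(j,h)
round 2: derive cover(b,i) via R1 from cover(b,j), cover(j,i)
round 2: derive cover(d,a) via R1 from cover(d,b), cover(b,a)
round 2: derive cover(d,g) via R1 from cover(d,f), cover(f,g)
round 2: derive cover(d,j) via R1 from cover(d,b), cover(b,j)
round 2: derive cover(f,a) via R1 from cover(f,g), cover(g,a)
round 2: derive cover(f,b) via R1 from cover(f,i), cover(i,b)
round 2: derive cover(f,d) via R1 from cover(f,g), cover(g,d)
round 2: derive cover(f,j) via R1 from cover(f,g), cover(g,j)
round 2: derive cover(g,b) via R1 from cover(g,d), cover(d,b)
round 2: derive cover(g,g) via R1 from cover(g,f), cover(f,g)
round 2: derive cover(g,h) via R1 from cover(g,d), cover(d,h)
round 2: derive cover(g,i) via R1 from cover(g,d), cover(d,i)
round 2: derive cover(h,b) via R1 from cover(h,i), cover(i,b)
round 2: derive cover(h,f) via R1 from cover(h,j), cover(j,f)
round 2: derive cover(h,h) via R1 from cover(h,j), cover(j,h)
round 2: derive cover(i,a) via R1 from cover(i,b), cover(b,a)
round 2: derive cover(i,j) via R1 from cover(i,b), cover(b,j)
round 2: derive cover(j,b) via R1 from cover(j,i), cover(i,b)
round 2: derive cover(j,g) via R1 from cover(j,f), cover(f,g)
round 2: derive cover(j,j) via R1 from cover(j,h), cover(h,j)
round 3: derive cover(b,b) via R1 from cover(b,f), cover(f,b)
round 3: derive cover(b,d) via R1 from cover(b,f), cover(f,d)
round 3: derive cover(b,g) via R1 from cover(b,f), cover(f,g)
round 3: derive cover(f,h) via R1 from cover(f,b), cover(b,h)
round 3: derive cover(h,a) via R1 from cover(h,b), cover(b,a)
round 3: derive cover(h,d) via R1 from cover(h,f), cover(f,d)
round 3: derive cover(h,g) via R1 from cover(h,f), cover(f,g)
round 3: derive cover(i,f) via R1 from cover(i,b), cover(b,f)
round 3: derive cover(i,g) via R1 from cover(i,j), cover(j,g)
round 3: derive cover(i,h) via R1 from cover(i,b), cover(b,h)
round 3: derive cover(i,i) via R1 from cover(i,b), cover(b,i)
round 3: derive cover(j,a) via R1 from cover(j,b), cover(b,a)
round 3: derive cover(j,d) via R1 from cover(j,f), cover(f,d)
round 4: derive cover(i,d) via R1 from cover(i,b), cover(b,d)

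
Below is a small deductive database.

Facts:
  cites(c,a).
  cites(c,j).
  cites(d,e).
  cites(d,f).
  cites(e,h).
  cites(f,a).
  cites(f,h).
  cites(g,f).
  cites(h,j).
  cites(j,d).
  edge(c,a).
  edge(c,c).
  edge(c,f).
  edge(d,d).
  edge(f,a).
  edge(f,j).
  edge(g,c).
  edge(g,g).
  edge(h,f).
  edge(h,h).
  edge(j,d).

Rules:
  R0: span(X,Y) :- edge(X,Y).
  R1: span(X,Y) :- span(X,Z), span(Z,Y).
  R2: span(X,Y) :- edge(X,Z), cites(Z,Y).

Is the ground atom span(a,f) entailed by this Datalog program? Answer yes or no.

round 1: derive span(c,a) via R0 from edge(c,a)
round 1: derive span(c,c) via R0 from edge(c,c)
round 1: derive span(c,f) via R0 from edge(c,f)
round 1: derive span(d,d) via R0 from edge(d,d)
round 1: derive span(f,a) via R0 from edge(f,a)
round 1: derive span(f,j) via R0 from edge(f,j)
round 1: derive span(g,c) via R0 from edge(g,c)
round 1: derive span(g,g) via R0 from edge(g,g)
round 1: derive span(h,f) via R0 from edge(h,f)
round 1: derive span(h,h) via R0 from edge(h,h)
round 1: derive span(j,d) via R0 from edge(j,d)
round 1: derive span(c,h) via R2 from edge(c,f), cites(f,h)
round 1: derive span(c,j) via R2 from edge(c,c), cites(c,j)
round 1: derive span(d,e) via R2 from edge(d,d), cites(d,e)
round 1: derive span(d,f) via R2 from edge(d,d), cites(d,f)
round 1: derive span(f,d) via R2 from edge(f,j), cites(j,d)
round 1: derive span(g,a) via R2 from edge(g,c), cites(c,a)
round 1: derive span(g,f) via R2 from edge(g,g), cites(g,f)
round 1: derive span(g,j) via R2 from edge(g,c), cites(c,j)
round 1: derive span(h,a) via R2 from edge(h,f), cites(f,a)
round 1: derive span(h,j) via R2 from edge(h,h), cites(h,j)
round 1: derive span(j,e) via R2 from edge(j,d), cites(d,e)
round 1: derive span(j,f) via R2 from edge(j,d), cites(d,f)
round 2: derive span(c,d) via R1 from span(c,f), span(f,d)
round 2: derive span(c,e) via R1 from span(c,j), span(j,e)
round 2: derive span(d,a) via R1 from span(d,f), span(f,a)
round 2: derive span(d,j) via R1 from span(d,f), span(f,j)
round 2: derive span(f,e) via R1 from span(f,d), span(d,e)
round 2: derive span(f,f) via R1 from span(f,d), span(d,f)
round 2: derive span(g,d) via R1 from span(g,f), span(f,d)
round 2: derive span(g,e) via R1 from span(g,j), span(j,e)
round 2: derive span(g,h) via R1 from span(g,c), span(c,h)
round 2: derive span(h,d) via R1 from span(h,f), span(f,d)
round 2: derive span(h,e) via R1 from span(h,j), span(j,e)
round 2: derive span(j,a) via R1 from span(j,f), span(f,a)
round 2: derive span(j,j) via R1 from span(j,f), span(f,j)

no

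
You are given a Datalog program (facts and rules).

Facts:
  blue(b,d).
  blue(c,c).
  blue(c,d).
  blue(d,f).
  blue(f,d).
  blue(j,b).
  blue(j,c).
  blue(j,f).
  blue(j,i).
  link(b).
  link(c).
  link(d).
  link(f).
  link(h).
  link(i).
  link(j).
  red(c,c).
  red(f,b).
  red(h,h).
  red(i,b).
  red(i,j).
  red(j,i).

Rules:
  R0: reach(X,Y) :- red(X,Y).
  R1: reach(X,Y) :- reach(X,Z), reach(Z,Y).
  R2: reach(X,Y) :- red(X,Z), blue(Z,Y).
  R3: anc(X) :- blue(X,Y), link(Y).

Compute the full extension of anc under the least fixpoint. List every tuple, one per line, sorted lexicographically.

round 1: derive anc(b) via R3 from blue(b,d), link(d)
round 1: derive anc(c) via R3 from blue(c,c), link(c)
round 1: derive anc(d) via R3 from blue(d,f), link(f)
round 1: derive anc(f) via R3 from blue(f,d), link(d)
round 1: derive anc(j) via R3 from blue(j,b), link(b)

anc(b)
anc(c)
anc(d)
anc(f)
anc(j)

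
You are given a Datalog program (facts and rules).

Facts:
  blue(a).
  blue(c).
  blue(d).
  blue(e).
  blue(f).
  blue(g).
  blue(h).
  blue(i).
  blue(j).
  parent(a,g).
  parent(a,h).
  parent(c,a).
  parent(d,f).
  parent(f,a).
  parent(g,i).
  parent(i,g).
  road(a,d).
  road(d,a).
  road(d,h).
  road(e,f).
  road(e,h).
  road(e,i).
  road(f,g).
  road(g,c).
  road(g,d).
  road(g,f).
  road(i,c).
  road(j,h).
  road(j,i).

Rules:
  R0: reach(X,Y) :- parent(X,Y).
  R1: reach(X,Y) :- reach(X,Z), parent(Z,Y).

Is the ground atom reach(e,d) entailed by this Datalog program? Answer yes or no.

round 1: derive reach(a,g) via R0 from parent(a,g)
round 1: derive reach(a,h) via R0 from parent(a,h)
round 1: derive reach(c,a) via R0 from parent(c,a)
round 1: derive reach(d,f) via R0 from parent(d,f)
round 1: derive reach(f,a) via R0 from parent(f,a)
round 1: derive reach(g,i) via R0 from parent(g,i)
round 1: derive reach(i,g) via R0 from parent(i,g)
round 2: derive reach(a,i) via R1 from reach(a,g), parent(g,i)
round 2: derive reach(c,g) via R1 from reach(c,a), parent(a,g)
round 2: derive reach(c,h) via R1 from reach(c,a), parent(a,h)
round 2: derive reach(d,a) via R1 from reach(d,f), parent(f,a)
round 2: derive reach(f,g) via R1 from reach(f,a), parent(a,g)
round 2: derive reach(f,h) via R1 from reach(f,a), parent(a,h)
round 2: derive reach(g,g) via R1 from reach(g,i), parent(i,g)
round 2: derive reach(i,i) via R1 from reach(i,g), parent(g,i)
round 3: derive reach(c,i) via R1 from reach(c,g), parent(g,i)
round 3: derive reach(d,g) via R1 from reach(d,a), parent(a,g)
round 3: derive reach(d,h) via R1 from reach(d,a), parent(a,h)
round 3: derive reach(f,i) via R1 from reach(f,g), parent(g,i)
round 4: derive reach(d,i) via R1 from reach(d,g), parent(g,i)

no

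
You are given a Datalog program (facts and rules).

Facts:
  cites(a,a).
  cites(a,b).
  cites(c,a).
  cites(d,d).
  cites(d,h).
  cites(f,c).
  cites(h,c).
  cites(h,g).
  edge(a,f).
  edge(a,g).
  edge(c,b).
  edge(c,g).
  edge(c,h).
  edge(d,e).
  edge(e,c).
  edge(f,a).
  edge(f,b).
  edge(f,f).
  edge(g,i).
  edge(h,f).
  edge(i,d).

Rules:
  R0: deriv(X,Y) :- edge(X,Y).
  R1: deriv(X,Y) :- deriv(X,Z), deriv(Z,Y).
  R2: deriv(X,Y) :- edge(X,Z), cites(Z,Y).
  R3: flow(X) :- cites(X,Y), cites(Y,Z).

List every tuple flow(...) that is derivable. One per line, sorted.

round 1: derive flow(a) via R3 from cites(a,a), cites(a,a)
round 1: derive flow(c) via R3 from cites(c,a), cites(a,a)
round 1: derive flow(d) via R3 from cites(d,d), cites(d,d)
round 1: derive flow(f) via R3 from cites(f,c), cites(c,a)
round 1: derive flow(h) via R3 from cites(h,c), cites(c,a)

flow(a)
flow(c)
flow(d)
flow(f)
flow(h)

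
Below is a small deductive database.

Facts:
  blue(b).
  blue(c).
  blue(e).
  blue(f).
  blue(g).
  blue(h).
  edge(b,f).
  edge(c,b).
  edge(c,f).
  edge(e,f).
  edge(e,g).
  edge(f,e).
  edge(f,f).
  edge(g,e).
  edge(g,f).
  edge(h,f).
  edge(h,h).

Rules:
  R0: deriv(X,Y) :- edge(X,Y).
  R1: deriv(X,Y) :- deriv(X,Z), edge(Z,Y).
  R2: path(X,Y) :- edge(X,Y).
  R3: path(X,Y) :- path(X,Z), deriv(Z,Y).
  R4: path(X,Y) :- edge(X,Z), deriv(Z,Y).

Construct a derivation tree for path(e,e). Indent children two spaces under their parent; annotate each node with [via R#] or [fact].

round 1: derive deriv(b,f) via R0 from edge(b,f)
round 1: derive deriv(c,b) via R0 from edge(c,b)
round 1: derive deriv(c,f) via R0 from edge(c,f)
round 1: derive deriv(e,f) via R0 from edge(e,f)
round 1: derive deriv(e,g) via R0 from edge(e,g)
round 1: derive deriv(f,e) via R0 from edge(f,e)
round 1: derive deriv(f,f) via R0 from edge(f,f)
round 1: derive deriv(g,e) via R0 from edge(g,e)
round 1: derive deriv(g,f) via R0 from edge(g,f)
round 1: derive deriv(h,f) via R0 from edge(h,f)
round 1: derive deriv(h,h) via R0 from edge(h,h)
round 1: derive path(b,f) via R2 from edge(b,f)
round 1: derive path(c,b) via R2 from edge(c,b)
round 1: derive path(c,f) via R2 from edge(c,f)
round 1: derive path(e,f) via R2 from edge(e,f)
round 1: derive path(e,g) via R2 from edge(e,g)
round 1: derive path(f,e) via R2 from edge(f,e)
round 1: derive path(f,f) via R2 from edge(f,f)
round 1: derive path(g,e) via R2 from edge(g,e)
round 1: derive path(g,f) via R2 from edge(g,f)
round 1: derive path(h,f) via R2 from edge(h,f)
round 1: derive path(h,h) via R2 from edge(h,h)
round 2: derive deriv(b,e) via R1 from deriv(b,f), edge(f,e)
round 2: derive deriv(c,e) via R1 from deriv(c,f), edge(f,e)
round 2: derive deriv(e,e) via R1 from deriv(e,f), edge(f,e)
round 2: derive deriv(f,g) via R1 from deriv(f,e), edge(e,g)
round 2: derive deriv(g,g) via R1 from deriv(g,e), edge(e,g)
round 2: derive deriv(h,e) via R1 from deriv(h,f), edge(f,e)
round 2: derive path(b,e) via R3 from path(b,f), deriv(f,e)
round 2: derive path(c,e) via R3 from path(c,f), deriv(f,e)
round 2: derive path(e,e) via R3 from path(e,f), deriv(f,e)
round 2: derive path(f,g) via R3 from path(f,e), deriv(e,g)
round 2: derive path(g,g) via R3 from path(g,e), deriv(e,g)
round 2: derive path(h,e) via R3 from path(h,f), deriv(f,e)
round 3: derive deriv(b,g) via R1 from deriv(b,e), edge(e,g)
round 3: derive deriv(c,g) via R1 from deriv(c,e), edge(e,g)
round 3: derive deriv(h,g) via R1 from deriv(h,e), edge(e,g)
round 3: derive path(b,g) via R3 from path(b,e), deriv(e,g)
round 3: derive path(c,g) via R3 from path(c,e), deriv(e,g)
round 3: derive path(h,g) via R3 from path(h,e), deriv(e,g)

path(e,e)  [via R3]
  path(e,f)  [via R2]
    edge(e,f)  [fact]
  deriv(f,e)  [via R0]
    edge(f,e)  [fact]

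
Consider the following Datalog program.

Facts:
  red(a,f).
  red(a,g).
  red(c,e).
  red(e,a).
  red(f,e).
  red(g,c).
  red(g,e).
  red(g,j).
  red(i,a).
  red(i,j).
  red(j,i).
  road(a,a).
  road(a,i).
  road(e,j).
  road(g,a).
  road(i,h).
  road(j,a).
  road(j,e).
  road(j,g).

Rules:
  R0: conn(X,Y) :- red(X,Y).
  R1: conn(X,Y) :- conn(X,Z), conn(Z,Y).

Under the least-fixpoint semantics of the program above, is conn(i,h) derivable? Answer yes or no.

no

round 1: derive conn(a,f) via R0 from red(a,f)
round 1: derive conn(a,g) via R0 from red(a,g)
round 1: derive conn(c,e) via R0 from red(c,e)
round 1: derive conn(e,a) via R0 from red(e,a)
round 1: derive conn(f,e) via R0 from red(f,e)
round 1: derive conn(g,c) via R0 from red(g,c)
round 1: derive conn(g,e) via R0 from red(g,e)
round 1: derive conn(g,j) via R0 from red(g,j)
round 1: derive conn(i,a) via R0 from red(i,a)
round 1: derive conn(i,j) via R0 from red(i,j)
round 1: derive conn(j,i) via R0 from red(j,i)
round 2: derive conn(a,c) via R1 from conn(a,g), conn(g,c)
round 2: derive conn(a,e) via R1 from conn(a,f), conn(f,e)
round 2: derive conn(a,j) via R1 from conn(a,g), conn(g,j)
round 2: derive conn(c,a) via R1 from conn(c,e), conn(e,a)
round 2: derive conn(e,f) via R1 from conn(e,a), conn(a,f)
round 2: derive conn(e,g) via R1 from conn(e,a), conn(a,g)
round 2: derive conn(f,a) via R1 from conn(f,e), conn(e,a)
round 2: derive conn(g,a) via R1 from conn(g,e), conn(e,a)
round 2: derive conn(g,i) via R1 from conn(g,j), conn(j,i)
round 2: derive conn(i,f) via R1 from conn(i,a), conn(a,f)
round 2: derive conn(i,g) via R1 from conn(i,a), conn(a,g)
round 2: derive conn(i,i) via R1 from conn(i,j), conn(j,i)
round 2: derive conn(j,a) via R1 from conn(j,i), conn(i,a)
round 2: derive conn(j,j) via R1 from conn(j,i), conn(i,j)
round 3: derive conn(a,a) via R1 from conn(a,c), conn(c,a)
round 3: derive conn(a,i) via R1 from conn(a,g), conn(g,i)
round 3: derive conn(c,c) via R1 from conn(c,a), conn(a,c)
round 3: derive conn(c,f) via R1 from conn(c,a), conn(a,f)
round 3: derive conn(c,g) via R1 from conn(c,a), conn(a,g)
round 3: derive conn(c,j) via R1 from conn(c,a), conn(a,j)
round 3: derive conn(e,c) via R1 from conn(e,a), conn(a,c)
round 3: derive conn(e,e) via R1 from conn(e,a), conn(a,e)
round 3: derive conn(e,i) via R1 from conn(e,g), conn(g,i)
round 3: derive conn(e,j) via R1 from conn(e,a), conn(a,j)
round 3: derive conn(f,c) via R1 from conn(f,a), conn(a,c)
round 3: derive conn(f,f) via R1 from conn(f,a), conn(a,f)
round 3: derive conn(f,g) via R1 from conn(f,a), conn(a,g)
round 3: derive conn(f,j) via R1 from conn(f,a), conn(a,j)
round 3: derive conn(g,f) via R1 from conn(g,a), conn(a,f)
round 3: derive conn(g,g) via R1 from conn(g,a), conn(a,g)
round 3: derive conn(i,c) via R1 from conn(i,a), conn(a,c)
round 3: derive conn(i,e) via R1 from conn(i,a), conn(a,e)
round 3: derive conn(j,c) via R1 from conn(j,a), conn(a,c)
round 3: derive conn(j,e) via R1 from conn(j,a), conn(a,e)
round 3: derive conn(j,f) via R1 from conn(j,a), conn(a,f)
round 3: derive conn(j,g) via R1 from conn(j,a), conn(a,g)
round 4: derive conn(c,i) via R1 from conn(c,a), conn(a,i)
round 4: derive conn(f,i) via R1 from conn(f,a), conn(a,i)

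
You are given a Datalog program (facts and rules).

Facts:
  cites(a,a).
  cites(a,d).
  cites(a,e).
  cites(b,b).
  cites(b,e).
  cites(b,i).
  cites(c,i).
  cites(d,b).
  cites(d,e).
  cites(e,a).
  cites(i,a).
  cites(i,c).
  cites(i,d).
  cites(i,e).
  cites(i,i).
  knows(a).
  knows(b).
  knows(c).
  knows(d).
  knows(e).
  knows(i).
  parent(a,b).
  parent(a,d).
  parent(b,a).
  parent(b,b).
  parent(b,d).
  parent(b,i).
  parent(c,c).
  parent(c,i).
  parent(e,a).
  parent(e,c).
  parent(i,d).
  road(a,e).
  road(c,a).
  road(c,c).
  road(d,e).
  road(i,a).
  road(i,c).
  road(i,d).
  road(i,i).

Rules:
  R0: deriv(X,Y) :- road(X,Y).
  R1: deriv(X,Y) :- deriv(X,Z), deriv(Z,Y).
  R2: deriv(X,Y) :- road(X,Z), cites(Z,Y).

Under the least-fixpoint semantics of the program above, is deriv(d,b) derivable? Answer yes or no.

round 1: derive deriv(a,e) via R0 from road(a,e)
round 1: derive deriv(c,a) via R0 from road(c,a)
round 1: derive deriv(c,c) via R0 from road(c,c)
round 1: derive deriv(d,e) via R0 from road(d,e)
round 1: derive deriv(i,a) via R0 from road(i,a)
round 1: derive deriv(i,c) via R0 from road(i,c)
round 1: derive deriv(i,d) via R0 from road(i,d)
round 1: derive deriv(i,i) via R0 from road(i,i)
round 1: derive deriv(a,a) via R2 from road(a,e), cites(e,a)
round 1: derive deriv(c,d) via R2 from road(c,a), cites(a,d)
round 1: derive deriv(c,e) via R2 from road(c,a), cites(a,e)
round 1: derive deriv(c,i) via R2 from road(c,c), cites(c,i)
round 1: derive deriv(d,a) via R2 from road(d,e), cites(e,a)
round 1: derive deriv(i,b) via R2 from road(i,d), cites(d,b)
round 1: derive deriv(i,e) via R2 from road(i,a), cites(a,e)
round 2: derive deriv(c,b) via R1 from deriv(c,i), deriv(i,b)

no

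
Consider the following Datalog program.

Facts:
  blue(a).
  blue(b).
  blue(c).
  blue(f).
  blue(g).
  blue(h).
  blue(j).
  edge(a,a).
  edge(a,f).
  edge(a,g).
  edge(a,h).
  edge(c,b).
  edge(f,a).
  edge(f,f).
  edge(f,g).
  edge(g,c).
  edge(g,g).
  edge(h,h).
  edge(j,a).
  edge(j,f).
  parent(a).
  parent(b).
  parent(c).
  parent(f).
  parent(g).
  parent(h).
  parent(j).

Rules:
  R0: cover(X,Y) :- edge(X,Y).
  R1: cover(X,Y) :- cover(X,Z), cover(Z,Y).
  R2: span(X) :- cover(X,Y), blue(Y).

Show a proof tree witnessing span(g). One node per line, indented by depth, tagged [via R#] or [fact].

round 1: derive cover(a,a) via R0 from edge(a,a)
round 1: derive cover(a,f) via R0 from edge(a,f)
round 1: derive cover(a,g) via R0 from edge(a,g)
round 1: derive cover(a,h) via R0 from edge(a,h)
round 1: derive cover(c,b) via R0 from edge(c,b)
round 1: derive cover(f,a) via R0 from edge(f,a)
round 1: derive cover(f,f) via R0 from edge(f,f)
round 1: derive cover(f,g) via R0 from edge(f,g)
round 1: derive cover(g,c) via R0 from edge(g,c)
round 1: derive cover(g,g) via R0 from edge(g,g)
round 1: derive cover(h,h) via R0 from edge(h,h)
round 1: derive cover(j,a) via R0 from edge(j,a)
round 1: derive cover(j,f) via R0 from edge(j,f)
round 2: derive cover(a,c) via R1 from cover(a,g), cover(g,c)
round 2: derive cover(f,c) via R1 from cover(f,g), cover(g,c)
round 2: derive cover(f,h) via R1 from cover(f,a), cover(a,h)
round 2: derive cover(g,b) via R1 from cover(g,c), cover(c,b)
round 2: derive cover(j,g) via R1 from cover(j,a), cover(a,g)
round 2: derive cover(j,h) via R1 from cover(j,a), cover(a,h)
round 2: derive span(a) via R2 from cover(a,a), blue(a)
round 2: derive span(c) via R2 from cover(c,b), blue(b)
round 2: derive span(f) via R2 from cover(f,a), blue(a)
round 2: derive span(g) via R2 from cover(g,c), blue(c)
round 2: derive span(h) via R2 from cover(h,h), blue(h)
round 2: derive span(j) via R2 from cover(j,a), blue(a)
round 3: derive cover(a,b) via R1 from cover(a,c), cover(c,b)
round 3: derive cover(f,b) via R1 from cover(f,c), cover(c,b)
round 3: derive cover(j,b) via R1 from cover(j,g), cover(g,b)
round 3: derive cover(j,c) via R1 from cover(j,a), cover(a,c)

span(g)  [via R2]
  cover(g,c)  [via R0]
    edge(g,c)  [fact]
  blue(c)  [fact]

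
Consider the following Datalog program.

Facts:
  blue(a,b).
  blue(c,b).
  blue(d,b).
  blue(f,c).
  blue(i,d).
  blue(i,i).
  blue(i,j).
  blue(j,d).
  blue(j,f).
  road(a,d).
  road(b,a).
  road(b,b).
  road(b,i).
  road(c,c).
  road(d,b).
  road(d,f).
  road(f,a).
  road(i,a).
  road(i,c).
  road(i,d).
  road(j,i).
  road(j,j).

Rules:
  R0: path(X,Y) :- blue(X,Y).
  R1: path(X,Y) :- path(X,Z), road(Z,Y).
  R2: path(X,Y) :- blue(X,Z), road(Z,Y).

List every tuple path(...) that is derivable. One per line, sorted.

path(a,a)
path(a,b)
path(a,c)
path(a,d)
path(a,f)
path(a,i)
path(c,a)
path(c,b)
path(c,c)
path(c,d)
path(c,f)
path(c,i)
path(d,a)
path(d,b)
path(d,c)
path(d,d)
path(d,f)
path(d,i)
path(f,c)
path(i,a)
path(i,b)
path(i,c)
path(i,d)
path(i,f)
path(i,i)
path(i,j)
path(j,a)
path(j,b)
path(j,c)
path(j,d)
path(j,f)
path(j,i)

round 1: derive path(a,b) via R0 from blue(a,b)
round 1: derive path(c,b) via R0 from blue(c,b)
round 1: derive path(d,b) via R0 from blue(d,b)
round 1: derive path(f,c) via R0 from blue(f,c)
round 1: derive path(i,d) via R0 from blue(i,d)
round 1: derive path(i,i) via R0 from blue(i,i)
round 1: derive path(i,j) via R0 from blue(i,j)
round 1: derive path(j,d) via R0 from blue(j,d)
round 1: derive path(j,f) via R0 from blue(j,f)
round 1: derive path(a,a) via R2 from blue(a,b), road(b,a)
round 1: derive path(a,i) via R2 from blue(a,b), road(b,i)
round 1: derive path(c,a) via R2 from blue(c,b), road(b,a)
round 1: derive path(c,i) via R2 from blue(c,b), road(b,i)
round 1: derive path(d,a) via R2 from blue(d,b), road(b,a)
round 1: derive path(d,i) via R2 from blue(d,b), road(b,i)
round 1: derive path(i,a) via R2 from blue(i,i), road(i,a)
round 1: derive path(i,b) via R2 from blue(i,d), road(d,b)
round 1: derive path(i,c) via R2 from blue(i,i), road(i,c)
round 1: derive path(i,f) via R2 from blue(i,d), road(d,f)
round 1: derive path(j,a) via R2 from blue(j,f), road(f,a)
round 1: derive path(j,b) via R2 from blue(j,d), road(d,b)
round 2: derive path(a,c) via R1 from path(a,i), road(i,c)
round 2: derive path(a,d) via R1 from path(a,a), road(a,d)
round 2: derive path(c,c) via R1 from path(c,i), road(i,c)
round 2: derive path(c,d) via R1 from path(c,a), road(a,d)
round 2: derive path(d,c) via R1 from path(d,i), road(i,c)
round 2: derive path(d,d) via R1 from path(d,a), road(a,d)
round 2: derive path(j,i) via R1 from path(j,b), road(b,i)
round 3: derive path(a,f) via R1 from path(a,d), road(d,f)
round 3: derive path(c,f) via R1 from path(c,d), road(d,f)
round 3: derive path(d,f) via R1 from path(d,d), road(d,f)
round 3: derive path(j,c) via R1 from path(j,i), road(i,c)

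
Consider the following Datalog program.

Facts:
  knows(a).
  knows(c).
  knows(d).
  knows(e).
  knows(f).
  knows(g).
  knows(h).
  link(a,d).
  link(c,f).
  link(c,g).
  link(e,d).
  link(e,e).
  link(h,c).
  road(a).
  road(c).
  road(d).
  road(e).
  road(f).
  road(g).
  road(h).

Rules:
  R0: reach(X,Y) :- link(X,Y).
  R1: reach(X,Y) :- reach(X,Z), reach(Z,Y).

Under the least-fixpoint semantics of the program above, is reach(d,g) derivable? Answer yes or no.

no

round 1: derive reach(a,d) via R0 from link(a,d)
round 1: derive reach(c,f) via R0 from link(c,f)
round 1: derive reach(c,g) via R0 from link(c,g)
round 1: derive reach(e,d) via R0 from link(e,d)
round 1: derive reach(e,e) via R0 from link(e,e)
round 1: derive reach(h,c) via R0 from link(h,c)
round 2: derive reach(h,f) via R1 from reach(h,c), reach(c,f)
round 2: derive reach(h,g) via R1 from reach(h,c), reach(c,g)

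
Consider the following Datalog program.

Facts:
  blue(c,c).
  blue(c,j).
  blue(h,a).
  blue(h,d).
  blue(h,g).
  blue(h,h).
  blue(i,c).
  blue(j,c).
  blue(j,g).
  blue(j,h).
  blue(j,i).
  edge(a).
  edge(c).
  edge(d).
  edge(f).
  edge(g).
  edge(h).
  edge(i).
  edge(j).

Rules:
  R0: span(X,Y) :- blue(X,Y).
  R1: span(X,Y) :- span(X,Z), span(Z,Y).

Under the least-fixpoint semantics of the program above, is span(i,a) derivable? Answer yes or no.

round 1: derive span(c,c) via R0 from blue(c,c)
round 1: derive span(c,j) via R0 from blue(c,j)
round 1: derive span(h,a) via R0 from blue(h,a)
round 1: derive span(h,d) via R0 from blue(h,d)
round 1: derive span(h,g) via R0 from blue(h,g)
round 1: derive span(h,h) via R0 from blue(h,h)
round 1: derive span(i,c) via R0 from blue(i,c)
round 1: derive span(j,c) via R0 from blue(j,c)
round 1: derive span(j,g) via R0 from blue(j,g)
round 1: derive span(j,h) via R0 from blue(j,h)
round 1: derive span(j,i) via R0 from blue(j,i)
round 2: derive span(c,g) via R1 from span(c,j), span(j,g)
round 2: derive span(c,h) via R1 from span(c,j), span(j,h)
round 2: derive span(c,i) via R1 from span(c,j), span(j,i)
round 2: derive span(i,j) via R1 from span(i,c), span(c,j)
round 2: derive span(j,a) via R1 from span(j,h), span(h,a)
round 2: derive span(j,d) via R1 from span(j,h), span(h,d)
round 2: derive span(j,j) via R1 from span(j,c), span(c,j)
round 3: derive span(c,a) via R1 from span(c,h), span(h,a)
round 3: derive span(c,d) via R1 from span(c,h), span(h,d)
round 3: derive span(i,a) via R1 from span(i,j), span(j,a)
round 3: derive span(i,d) via R1 from span(i,j), span(j,d)
round 3: derive span(i,g) via R1 from span(i,c), span(c,g)
round 3: derive span(i,h) via R1 from span(i,c), span(c,h)
round 3: derive span(i,i) via R1 from span(i,c), span(c,i)

yes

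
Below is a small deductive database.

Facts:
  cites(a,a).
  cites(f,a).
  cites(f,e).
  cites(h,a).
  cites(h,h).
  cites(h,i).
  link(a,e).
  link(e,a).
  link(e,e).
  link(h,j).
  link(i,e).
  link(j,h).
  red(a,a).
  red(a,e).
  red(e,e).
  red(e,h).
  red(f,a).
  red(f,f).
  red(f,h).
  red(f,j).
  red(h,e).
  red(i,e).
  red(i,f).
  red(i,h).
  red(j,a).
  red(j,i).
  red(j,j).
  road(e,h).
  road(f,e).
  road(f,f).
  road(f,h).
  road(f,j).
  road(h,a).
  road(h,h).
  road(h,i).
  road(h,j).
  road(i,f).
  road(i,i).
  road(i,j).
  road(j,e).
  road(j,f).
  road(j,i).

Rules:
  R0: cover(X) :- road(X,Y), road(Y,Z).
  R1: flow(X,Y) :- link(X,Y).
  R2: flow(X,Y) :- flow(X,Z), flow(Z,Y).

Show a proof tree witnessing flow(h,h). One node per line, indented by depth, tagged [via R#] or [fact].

flow(h,h)  [via R2]
  flow(h,j)  [via R1]
    link(h,j)  [fact]
  flow(j,h)  [via R1]
    link(j,h)  [fact]

round 1: derive flow(a,e) via R1 from link(a,e)
round 1: derive flow(e,a) via R1 from link(e,a)
round 1: derive flow(e,e) via R1 from link(e,e)
round 1: derive flow(h,j) via R1 from link(h,j)
round 1: derive flow(i,e) via R1 from link(i,e)
round 1: derive flow(j,h) via R1 from link(j,h)
round 2: derive flow(a,a) via R2 from flow(a,e), flow(e,a)
round 2: derive flow(h,h) via R2 from flow(h,j), flow(j,h)
round 2: derive flow(i,a) via R2 from flow(i,e), flow(e,a)
round 2: derive flow(j,j) via R2 from flow(j,h), flow(h,j)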